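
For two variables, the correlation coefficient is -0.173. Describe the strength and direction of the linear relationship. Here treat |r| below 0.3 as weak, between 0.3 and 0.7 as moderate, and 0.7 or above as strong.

r = -0.173 < 0 so the relationship is negative.
|r| = 0.173, which falls in the weak range.

weak negative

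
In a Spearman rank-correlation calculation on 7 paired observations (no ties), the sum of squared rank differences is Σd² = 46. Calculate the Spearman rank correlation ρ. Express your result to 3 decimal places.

ρ = 1 − 6Σd² / [n(n²−1)] = 1 − 6×46 / (7×48)
  = 1 − 276/336 = 1 − 0.8214 ≈ 0.179

0.179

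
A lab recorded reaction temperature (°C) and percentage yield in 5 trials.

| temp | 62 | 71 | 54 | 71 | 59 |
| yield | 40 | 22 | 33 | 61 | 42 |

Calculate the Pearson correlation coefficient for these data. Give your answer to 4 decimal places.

n = 5, Σx = 317, Σy = 198, Σx² = 20323, Σy² = 8658, Σxy = 12633
nΣxy − ΣxΣy = 63165 − 62766 = 399
nΣx² − (Σx)² = 101615 − 100489 = 1126; nΣy² − (Σy)² = 43290 − 39204 = 4086
r = 399 / √(1126 × 4086) = 399 / 2144.9559 ≈ 0.1860

0.1860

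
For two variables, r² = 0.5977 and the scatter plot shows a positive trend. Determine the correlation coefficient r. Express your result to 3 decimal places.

0.773

|r| = √0.5977 = 0.773
The association is positive, so r = 0.773.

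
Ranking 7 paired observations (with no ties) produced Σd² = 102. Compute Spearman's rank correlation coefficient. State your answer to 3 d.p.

-0.821

ρ = 1 − 6Σd² / [n(n²−1)] = 1 − 6×102 / (7×48)
  = 1 − 612/336 = 1 − 1.8214 ≈ -0.821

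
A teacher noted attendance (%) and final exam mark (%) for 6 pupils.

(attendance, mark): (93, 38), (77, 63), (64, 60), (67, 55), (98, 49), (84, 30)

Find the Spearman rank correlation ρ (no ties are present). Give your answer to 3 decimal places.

Rank attendance: 5, 3, 1, 2, 6, 4
Rank mark: 2, 6, 5, 4, 3, 1
d = rank(attendance) − rank(mark): 3, -3, -4, -2, 3, 3; Σd² = 56
ρ = 1 − 6Σd² / [n(n²−1)] = 1 − 6×56 / (6×35) = 1 − 336/210 ≈ -0.600

-0.600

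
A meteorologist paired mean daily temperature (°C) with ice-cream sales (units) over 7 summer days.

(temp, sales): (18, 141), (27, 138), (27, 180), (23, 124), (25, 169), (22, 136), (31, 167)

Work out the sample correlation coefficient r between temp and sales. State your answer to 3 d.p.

n = 7, Σx = 173, Σy = 1055, Σx² = 4381, Σy² = 161647, Σxy = 26370
nΣxy − ΣxΣy = 184590 − 182515 = 2075
nΣx² − (Σx)² = 30667 − 29929 = 738; nΣy² − (Σy)² = 1131529 − 1113025 = 18504
r = 2075 / √(738 × 18504) = 2075 / 3695.3961 ≈ 0.562

0.562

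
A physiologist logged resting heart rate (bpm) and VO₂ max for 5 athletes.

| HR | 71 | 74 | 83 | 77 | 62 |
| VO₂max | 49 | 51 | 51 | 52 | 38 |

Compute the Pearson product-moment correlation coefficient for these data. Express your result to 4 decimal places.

n = 5, Σx = 367, Σy = 241, Σx² = 27179, Σy² = 11751, Σxy = 17846
nΣxy − ΣxΣy = 89230 − 88447 = 783
nΣx² − (Σx)² = 135895 − 134689 = 1206; nΣy² − (Σy)² = 58755 − 58081 = 674
r = 783 / √(1206 × 674) = 783 / 901.5786 ≈ 0.8685

0.8685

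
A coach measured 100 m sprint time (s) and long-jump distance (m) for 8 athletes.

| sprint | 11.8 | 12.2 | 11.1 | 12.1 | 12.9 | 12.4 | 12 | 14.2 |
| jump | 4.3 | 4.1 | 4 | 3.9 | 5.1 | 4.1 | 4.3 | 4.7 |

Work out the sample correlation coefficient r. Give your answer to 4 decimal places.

n = 8, Σx = 98.7, Σy = 34.5, Σx² = 1223.51, Σy² = 149.91, Σxy = 427.32
nΣxy − ΣxΣy = 3418.56 − 3405.15 = 13.41
nΣx² − (Σx)² = 9788.08 − 9741.69 = 46.39; nΣy² − (Σy)² = 1199.28 − 1190.25 = 9.03
r = 13.41 / √(46.39 × 9.03) = 13.41 / 20.4671 ≈ 0.6552

0.6552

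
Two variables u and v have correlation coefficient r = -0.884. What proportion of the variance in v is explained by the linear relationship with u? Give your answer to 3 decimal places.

0.781

r² = (-0.884)² = 0.781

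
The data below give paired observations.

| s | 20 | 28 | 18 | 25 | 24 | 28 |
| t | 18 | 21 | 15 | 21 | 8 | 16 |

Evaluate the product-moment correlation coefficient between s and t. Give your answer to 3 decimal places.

n = 6, Σs = 143, Σt = 99, Σs² = 3493, Σt² = 1751, Σst = 2383
nΣst − ΣsΣt = 14298 − 14157 = 141
nΣs² − (Σs)² = 20958 − 20449 = 509; nΣt² − (Σt)² = 10506 − 9801 = 705
r = 141 / √(509 × 705) = 141 / 599.0367 ≈ 0.235

0.235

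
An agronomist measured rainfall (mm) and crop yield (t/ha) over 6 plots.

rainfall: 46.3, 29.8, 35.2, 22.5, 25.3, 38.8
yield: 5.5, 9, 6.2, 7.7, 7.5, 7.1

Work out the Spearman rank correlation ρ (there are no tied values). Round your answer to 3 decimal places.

-0.771

Rank rainfall: 6, 3, 4, 1, 2, 5
Rank yield: 1, 6, 2, 5, 4, 3
d = rank(rainfall) − rank(yield): 5, -3, 2, -4, -2, 2; Σd² = 62
ρ = 1 − 6Σd² / [n(n²−1)] = 1 − 6×62 / (6×35) = 1 − 372/210 ≈ -0.771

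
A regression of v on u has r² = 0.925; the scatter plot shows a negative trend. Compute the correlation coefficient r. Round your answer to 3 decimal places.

-0.962

|r| = √0.925 = 0.962
The association is negative, so r = −0.962.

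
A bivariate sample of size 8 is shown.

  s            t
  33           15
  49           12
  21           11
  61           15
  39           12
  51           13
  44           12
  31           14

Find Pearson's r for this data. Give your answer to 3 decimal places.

n = 8, Σs = 329, Σt = 104, Σs² = 14671, Σt² = 1368, Σst = 4322
nΣst − ΣsΣt = 34576 − 34216 = 360
nΣs² − (Σs)² = 117368 − 108241 = 9127; nΣt² − (Σt)² = 10944 − 10816 = 128
r = 360 / √(9127 × 128) = 360 / 1080.8589 ≈ 0.333

0.333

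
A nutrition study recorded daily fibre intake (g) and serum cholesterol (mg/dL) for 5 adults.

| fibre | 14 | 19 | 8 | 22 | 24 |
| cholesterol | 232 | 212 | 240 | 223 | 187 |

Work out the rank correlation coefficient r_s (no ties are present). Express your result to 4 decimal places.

-0.9000

Rank fibre: 2, 3, 1, 4, 5
Rank cholesterol: 4, 2, 5, 3, 1
d = rank(fibre) − rank(cholesterol): -2, 1, -4, 1, 4; Σd² = 38
ρ = 1 − 6Σd² / [n(n²−1)] = 1 − 6×38 / (5×24) = 1 − 228/120 ≈ -0.9000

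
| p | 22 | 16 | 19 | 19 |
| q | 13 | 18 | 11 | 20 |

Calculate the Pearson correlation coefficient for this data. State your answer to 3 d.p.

n = 4, Σp = 76, Σq = 62, Σp² = 1462, Σq² = 1014, Σpq = 1163
nΣpq − ΣpΣq = 4652 − 4712 = -60
nΣp² − (Σp)² = 5848 − 5776 = 72; nΣq² − (Σq)² = 4056 − 3844 = 212
r = -60 / √(72 × 212) = -60 / 123.5476 ≈ -0.486

-0.486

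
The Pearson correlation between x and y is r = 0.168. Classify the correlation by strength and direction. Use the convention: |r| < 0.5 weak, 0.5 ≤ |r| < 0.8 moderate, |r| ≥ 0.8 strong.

weak positive

r = 0.168 > 0 so the relationship is positive.
|r| = 0.168, which falls in the weak range.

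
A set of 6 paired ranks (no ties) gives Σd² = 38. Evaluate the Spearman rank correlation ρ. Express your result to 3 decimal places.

ρ = 1 − 6Σd² / [n(n²−1)] = 1 − 6×38 / (6×35)
  = 1 − 228/210 = 1 − 1.0857 ≈ -0.086

-0.086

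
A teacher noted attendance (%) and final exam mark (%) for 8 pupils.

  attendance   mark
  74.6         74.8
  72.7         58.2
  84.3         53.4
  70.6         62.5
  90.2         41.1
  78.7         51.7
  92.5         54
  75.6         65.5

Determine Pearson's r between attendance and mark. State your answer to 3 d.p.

n = 8, Σx = 639.2, Σy = 461.2, Σx² = 51542.64, Σy² = 27308.44, Σxy = 36448.15
nΣxy − ΣxΣy = 291585.2 − 294799.04 = -3213.84
nΣx² − (Σx)² = 412341.12 − 408576.64 = 3764.48; nΣy² − (Σy)² = 218467.52 − 212705.44 = 5762.08
r = -3213.84 / √(3764.48 × 5762.08) = -3213.84 / 4657.3850 ≈ -0.690

-0.690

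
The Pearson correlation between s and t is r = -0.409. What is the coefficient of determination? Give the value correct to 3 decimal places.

0.167

r² = (-0.409)² = 0.167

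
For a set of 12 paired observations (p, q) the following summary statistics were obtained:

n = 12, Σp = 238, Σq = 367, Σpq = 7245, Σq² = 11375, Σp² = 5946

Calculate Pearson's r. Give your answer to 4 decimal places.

-0.0787

r = (nΣpq − ΣpΣq) / √[(nΣp² − (Σp)²)(nΣq² − (Σq)²)]
Numerator: 12×7245 − 238×367 = -406
Denominator: √[(71352 − 56644)(136500 − 134689)] = √[14708 × 1811] = 5161.0259
r = -406 / 5161.0259 ≈ -0.0787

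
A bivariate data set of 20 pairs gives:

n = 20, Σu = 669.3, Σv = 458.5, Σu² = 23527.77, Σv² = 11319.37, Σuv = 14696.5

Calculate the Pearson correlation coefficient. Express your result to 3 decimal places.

-0.677

r = (nΣuv − ΣuΣv) / √[(nΣu² − (Σu)²)(nΣv² − (Σv)²)]
Numerator: 20×14696.5 − 669.3×458.5 = -12944.05
Denominator: √[(470555.4 − 447962.49)(226387.4 − 210222.25)] = √[22592.91 × 16165.15] = 19110.6719
r = -12944.05 / 19110.6719 ≈ -0.677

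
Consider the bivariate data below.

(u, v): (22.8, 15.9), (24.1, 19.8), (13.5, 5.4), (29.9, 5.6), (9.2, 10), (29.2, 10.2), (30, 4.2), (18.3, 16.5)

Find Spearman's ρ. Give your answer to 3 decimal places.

-0.238

Rank u: 4, 5, 2, 7, 1, 6, 8, 3
Rank v: 6, 8, 2, 3, 4, 5, 1, 7
d = rank(u) − rank(v): -2, -3, 0, 4, -3, 1, 7, -4; Σd² = 104
ρ = 1 − 6Σd² / [n(n²−1)] = 1 − 6×104 / (8×63) = 1 − 624/504 ≈ -0.238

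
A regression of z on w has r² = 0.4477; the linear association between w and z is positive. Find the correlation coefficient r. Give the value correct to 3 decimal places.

0.669

|r| = √0.4477 = 0.669
The association is positive, so r = 0.669.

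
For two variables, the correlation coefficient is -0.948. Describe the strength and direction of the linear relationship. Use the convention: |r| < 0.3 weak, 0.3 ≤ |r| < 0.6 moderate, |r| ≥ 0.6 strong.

r = -0.948 < 0 so the relationship is negative.
|r| = 0.948, which falls in the strong range.

strong negative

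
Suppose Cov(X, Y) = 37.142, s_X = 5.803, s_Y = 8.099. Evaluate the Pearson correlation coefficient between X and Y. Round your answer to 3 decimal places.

r = Cov(X,Y) / (s_X · s_Y) = 37.142 / (5.803 × 8.099)
  = 37.142 / 46.9985 ≈ 0.790

0.790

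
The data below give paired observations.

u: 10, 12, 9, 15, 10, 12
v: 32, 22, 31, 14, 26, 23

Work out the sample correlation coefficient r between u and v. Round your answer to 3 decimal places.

-0.955

n = 6, Σu = 68, Σv = 148, Σu² = 794, Σv² = 3870, Σuv = 1609
nΣuv − ΣuΣv = 9654 − 10064 = -410
nΣu² − (Σu)² = 4764 − 4624 = 140; nΣv² − (Σv)² = 23220 − 21904 = 1316
r = -410 / √(140 × 1316) = -410 / 429.2319 ≈ -0.955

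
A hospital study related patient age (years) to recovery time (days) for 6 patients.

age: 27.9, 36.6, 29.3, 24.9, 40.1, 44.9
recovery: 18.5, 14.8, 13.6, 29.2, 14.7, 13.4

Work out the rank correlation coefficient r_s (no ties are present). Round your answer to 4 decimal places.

-0.8286

Rank age: 2, 4, 3, 1, 5, 6
Rank recovery: 5, 4, 2, 6, 3, 1
d = rank(age) − rank(recovery): -3, 0, 1, -5, 2, 5; Σd² = 64
ρ = 1 − 6Σd² / [n(n²−1)] = 1 − 6×64 / (6×35) = 1 − 384/210 ≈ -0.8286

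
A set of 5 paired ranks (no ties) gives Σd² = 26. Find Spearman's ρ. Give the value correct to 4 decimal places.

-0.3000

ρ = 1 − 6Σd² / [n(n²−1)] = 1 − 6×26 / (5×24)
  = 1 − 156/120 = 1 − 1.30000 ≈ -0.3000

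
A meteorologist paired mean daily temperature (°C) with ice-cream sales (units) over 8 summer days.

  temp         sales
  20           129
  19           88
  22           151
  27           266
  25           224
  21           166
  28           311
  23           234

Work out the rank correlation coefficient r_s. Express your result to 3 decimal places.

0.952

Rank temp: 2, 1, 4, 7, 6, 3, 8, 5
Rank sales: 2, 1, 3, 7, 5, 4, 8, 6
d = rank(temp) − rank(sales): 0, 0, 1, 0, 1, -1, 0, -1; Σd² = 4
ρ = 1 − 6Σd² / [n(n²−1)] = 1 − 6×4 / (8×63) = 1 − 24/504 ≈ 0.952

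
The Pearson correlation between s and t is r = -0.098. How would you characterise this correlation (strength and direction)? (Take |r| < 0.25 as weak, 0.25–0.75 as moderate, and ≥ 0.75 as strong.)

weak negative

r = -0.098 < 0 so the relationship is negative.
|r| = 0.098, which falls in the weak range.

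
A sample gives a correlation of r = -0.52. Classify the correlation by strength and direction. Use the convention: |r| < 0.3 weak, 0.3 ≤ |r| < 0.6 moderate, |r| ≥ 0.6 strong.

moderate negative

r = -0.52 < 0 so the relationship is negative.
|r| = 0.52, which falls in the moderate range.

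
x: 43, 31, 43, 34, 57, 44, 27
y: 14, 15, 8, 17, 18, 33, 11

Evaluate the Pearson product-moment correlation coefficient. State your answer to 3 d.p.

n = 7, Σx = 279, Σy = 116, Σx² = 11729, Σy² = 2308, Σxy = 4764
nΣxy − ΣxΣy = 33348 − 32364 = 984
nΣx² − (Σx)² = 82103 − 77841 = 4262; nΣy² − (Σy)² = 16156 − 13456 = 2700
r = 984 / √(4262 × 2700) = 984 / 3392.2559 ≈ 0.290

0.290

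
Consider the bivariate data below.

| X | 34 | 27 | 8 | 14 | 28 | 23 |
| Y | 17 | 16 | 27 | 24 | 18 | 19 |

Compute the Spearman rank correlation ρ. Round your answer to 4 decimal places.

Rank X: 6, 4, 1, 2, 5, 3
Rank Y: 2, 1, 6, 5, 3, 4
d = rank(X) − rank(Y): 4, 3, -5, -3, 2, -1; Σd² = 64
ρ = 1 − 6Σd² / [n(n²−1)] = 1 − 6×64 / (6×35) = 1 − 384/210 ≈ -0.8286

-0.8286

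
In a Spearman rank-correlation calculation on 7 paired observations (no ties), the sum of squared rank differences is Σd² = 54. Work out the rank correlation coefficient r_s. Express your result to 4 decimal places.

0.0357

ρ = 1 − 6Σd² / [n(n²−1)] = 1 − 6×54 / (7×48)
  = 1 − 324/336 = 1 − 0.96429 ≈ 0.0357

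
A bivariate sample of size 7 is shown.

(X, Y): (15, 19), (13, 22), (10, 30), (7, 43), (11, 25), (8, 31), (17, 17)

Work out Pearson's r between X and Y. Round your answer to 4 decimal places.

n = 7, ΣX = 81, ΣY = 187, ΣX² = 1017, ΣY² = 5469, ΣXY = 1984
nΣXY − ΣXΣY = 13888 − 15147 = -1259
nΣX² − (ΣX)² = 7119 − 6561 = 558; nΣY² − (ΣY)² = 38283 − 34969 = 3314
r = -1259 / √(558 × 3314) = -1259 / 1359.8573 ≈ -0.9258

-0.9258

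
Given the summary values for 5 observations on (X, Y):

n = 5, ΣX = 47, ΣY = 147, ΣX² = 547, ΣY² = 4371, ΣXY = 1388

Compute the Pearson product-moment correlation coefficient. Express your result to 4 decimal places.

r = (nΣXY − ΣXΣY) / √[(nΣX² − (ΣX)²)(nΣY² − (ΣY)²)]
Numerator: 5×1388 − 47×147 = 31
Denominator: √[(2735 − 2209)(21855 − 21609)] = √[526 × 246] = 359.7166
r = 31 / 359.7166 ≈ 0.0862

0.0862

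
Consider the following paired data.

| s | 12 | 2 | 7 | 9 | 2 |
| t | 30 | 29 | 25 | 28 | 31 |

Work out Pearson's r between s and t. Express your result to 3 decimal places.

-0.203

n = 5, Σs = 32, Σt = 143, Σs² = 282, Σt² = 4111, Σst = 907
nΣst − ΣsΣt = 4535 − 4576 = -41
nΣs² − (Σs)² = 1410 − 1024 = 386; nΣt² − (Σt)² = 20555 − 20449 = 106
r = -41 / √(386 × 106) = -41 / 202.2770 ≈ -0.203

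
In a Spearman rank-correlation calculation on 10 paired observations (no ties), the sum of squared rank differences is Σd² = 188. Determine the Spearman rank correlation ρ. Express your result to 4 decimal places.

-0.1394

ρ = 1 − 6Σd² / [n(n²−1)] = 1 − 6×188 / (10×99)
  = 1 − 1128/990 = 1 − 1.13939 ≈ -0.1394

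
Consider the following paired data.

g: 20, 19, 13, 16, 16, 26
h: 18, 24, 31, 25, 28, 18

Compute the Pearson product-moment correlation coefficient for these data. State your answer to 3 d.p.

n = 6, Σg = 110, Σh = 144, Σg² = 2118, Σh² = 3594, Σgh = 2535
nΣgh − ΣgΣh = 15210 − 15840 = -630
nΣg² − (Σg)² = 12708 − 12100 = 608; nΣh² − (Σh)² = 21564 − 20736 = 828
r = -630 / √(608 × 828) = -630 / 709.5238 ≈ -0.888

-0.888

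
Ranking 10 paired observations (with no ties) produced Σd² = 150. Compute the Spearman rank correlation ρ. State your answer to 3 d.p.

0.091

ρ = 1 − 6Σd² / [n(n²−1)] = 1 − 6×150 / (10×99)
  = 1 − 900/990 = 1 − 0.9091 ≈ 0.091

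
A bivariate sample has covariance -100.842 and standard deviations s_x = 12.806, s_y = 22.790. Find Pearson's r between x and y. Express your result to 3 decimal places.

-0.346

r = Cov(x,y) / (s_x · s_y) = -100.842 / (12.806 × 22.790)
  = -100.842 / 291.8487 ≈ -0.346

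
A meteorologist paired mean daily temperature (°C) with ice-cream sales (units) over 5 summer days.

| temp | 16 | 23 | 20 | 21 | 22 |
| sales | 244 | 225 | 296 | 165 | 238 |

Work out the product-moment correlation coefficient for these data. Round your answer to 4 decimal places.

-0.2509

n = 5, Σx = 102, Σy = 1168, Σx² = 2110, Σy² = 281646, Σxy = 23700
nΣxy − ΣxΣy = 118500 − 119136 = -636
nΣx² − (Σx)² = 10550 − 10404 = 146; nΣy² − (Σy)² = 1408230 − 1364224 = 44006
r = -636 / √(146 × 44006) = -636 / 2534.7339 ≈ -0.2509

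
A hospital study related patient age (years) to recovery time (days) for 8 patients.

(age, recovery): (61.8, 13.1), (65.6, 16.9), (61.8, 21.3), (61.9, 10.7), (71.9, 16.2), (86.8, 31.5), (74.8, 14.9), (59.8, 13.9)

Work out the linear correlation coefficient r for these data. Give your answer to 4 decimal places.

n = 8, Σx = 544.4, Σy = 138.5, Σx² = 37648.38, Σy² = 2695.31, Σxy = 9741.61
nΣxy − ΣxΣy = 77932.88 − 75399.4 = 2533.48
nΣx² − (Σx)² = 301187.04 − 296371.36 = 4815.68; nΣy² − (Σy)² = 21562.48 − 19182.25 = 2380.23
r = 2533.48 / √(4815.68 × 2380.23) = 2533.48 / 3385.6205 ≈ 0.7483

0.7483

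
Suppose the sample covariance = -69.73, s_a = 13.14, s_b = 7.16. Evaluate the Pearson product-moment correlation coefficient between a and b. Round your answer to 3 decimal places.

r = Cov(a,b) / (s_a · s_b) = -69.73 / (13.14 × 7.16)
  = -69.73 / 94.0824 ≈ -0.741

-0.741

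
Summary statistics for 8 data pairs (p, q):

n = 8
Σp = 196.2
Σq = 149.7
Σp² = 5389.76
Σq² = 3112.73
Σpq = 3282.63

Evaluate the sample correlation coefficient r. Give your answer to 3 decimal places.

-0.916

r = (nΣpq − ΣpΣq) / √[(nΣp² − (Σp)²)(nΣq² − (Σq)²)]
Numerator: 8×3282.63 − 196.2×149.7 = -3110.1
Denominator: √[(43118.08 − 38494.44)(24901.84 − 22410.09)] = √[4623.64 × 2491.75] = 3394.2532
r = -3110.1 / 3394.2532 ≈ -0.916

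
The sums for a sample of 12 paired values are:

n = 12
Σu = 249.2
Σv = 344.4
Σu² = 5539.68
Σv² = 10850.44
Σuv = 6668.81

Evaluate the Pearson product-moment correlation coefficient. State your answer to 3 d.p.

r = (nΣuv − ΣuΣv) / √[(nΣu² − (Σu)²)(nΣv² − (Σv)²)]
Numerator: 12×6668.81 − 249.2×344.4 = -5798.76
Denominator: √[(66476.16 − 62100.64)(130205.28 − 118611.36)] = √[4375.52 × 11593.92] = 7122.4595
r = -5798.76 / 7122.4595 ≈ -0.814

-0.814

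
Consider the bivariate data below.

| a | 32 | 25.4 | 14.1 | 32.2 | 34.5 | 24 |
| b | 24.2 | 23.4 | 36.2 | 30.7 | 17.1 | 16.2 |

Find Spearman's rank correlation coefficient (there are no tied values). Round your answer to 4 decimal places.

-0.2000

Rank a: 4, 3, 1, 5, 6, 2
Rank b: 4, 3, 6, 5, 2, 1
d = rank(a) − rank(b): 0, 0, -5, 0, 4, 1; Σd² = 42
ρ = 1 − 6Σd² / [n(n²−1)] = 1 − 6×42 / (6×35) = 1 − 252/210 ≈ -0.2000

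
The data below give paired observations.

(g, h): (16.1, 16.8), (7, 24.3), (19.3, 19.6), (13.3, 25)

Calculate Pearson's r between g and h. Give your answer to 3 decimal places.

-0.686

n = 4, Σg = 55.7, Σh = 85.7, Σg² = 857.59, Σh² = 1881.89, Σgh = 1151.36
nΣgh − ΣgΣh = 4605.44 − 4773.49 = -168.05
nΣg² − (Σg)² = 3430.36 − 3102.49 = 327.87; nΣh² − (Σh)² = 7527.56 − 7344.49 = 183.07
r = -168.05 / √(327.87 × 183.07) = -168.05 / 244.9962 ≈ -0.686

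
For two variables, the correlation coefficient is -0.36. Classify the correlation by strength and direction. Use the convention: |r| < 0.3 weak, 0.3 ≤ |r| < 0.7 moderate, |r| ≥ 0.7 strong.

moderate negative

r = -0.36 < 0 so the relationship is negative.
|r| = 0.36, which falls in the moderate range.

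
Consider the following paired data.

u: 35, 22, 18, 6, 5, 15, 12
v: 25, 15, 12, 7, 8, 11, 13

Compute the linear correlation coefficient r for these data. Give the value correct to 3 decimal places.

0.960

n = 7, Σu = 113, Σv = 91, Σu² = 2463, Σv² = 1397, Σuv = 1824
nΣuv − ΣuΣv = 12768 − 10283 = 2485
nΣu² − (Σu)² = 17241 − 12769 = 4472; nΣv² − (Σv)² = 9779 − 8281 = 1498
r = 2485 / √(4472 × 1498) = 2485 / 2588.2535 ≈ 0.960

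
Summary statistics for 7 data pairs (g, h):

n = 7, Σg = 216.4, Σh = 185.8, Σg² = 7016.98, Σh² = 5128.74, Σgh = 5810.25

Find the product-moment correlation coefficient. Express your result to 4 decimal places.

r = (nΣgh − ΣgΣh) / √[(nΣg² − (Σg)²)(nΣh² − (Σh)²)]
Numerator: 7×5810.25 − 216.4×185.8 = 464.63
Denominator: √[(49118.86 − 46828.96)(35901.18 − 34521.64)] = √[2289.9 × 1379.54] = 1777.3600
r = 464.63 / 1777.3600 ≈ 0.2614

0.2614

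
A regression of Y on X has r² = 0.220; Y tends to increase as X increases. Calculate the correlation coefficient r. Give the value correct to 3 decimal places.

0.469

|r| = √0.220 = 0.469
The association is positive, so r = 0.469.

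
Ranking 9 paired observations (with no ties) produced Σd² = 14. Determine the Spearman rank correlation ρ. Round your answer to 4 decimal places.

0.8833

ρ = 1 − 6Σd² / [n(n²−1)] = 1 − 6×14 / (9×80)
  = 1 − 84/720 = 1 − 0.11667 ≈ 0.8833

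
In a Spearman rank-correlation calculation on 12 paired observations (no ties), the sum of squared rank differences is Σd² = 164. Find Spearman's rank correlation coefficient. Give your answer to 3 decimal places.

0.427

ρ = 1 − 6Σd² / [n(n²−1)] = 1 − 6×164 / (12×143)
  = 1 − 984/1716 = 1 − 0.5734 ≈ 0.427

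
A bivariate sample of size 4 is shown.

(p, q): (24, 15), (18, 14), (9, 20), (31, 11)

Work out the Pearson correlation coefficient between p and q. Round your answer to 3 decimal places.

n = 4, Σp = 82, Σq = 60, Σp² = 1942, Σq² = 942, Σpq = 1133
nΣpq − ΣpΣq = 4532 − 4920 = -388
nΣp² − (Σp)² = 7768 − 6724 = 1044; nΣq² − (Σq)² = 3768 − 3600 = 168
r = -388 / √(1044 × 168) = -388 / 418.7983 ≈ -0.926

-0.926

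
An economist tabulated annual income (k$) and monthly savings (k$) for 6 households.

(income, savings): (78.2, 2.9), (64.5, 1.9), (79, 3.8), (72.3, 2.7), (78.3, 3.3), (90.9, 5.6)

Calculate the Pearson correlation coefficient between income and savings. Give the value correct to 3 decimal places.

0.959

n = 6, Σx = 463.2, Σy = 20.2, Σx² = 36137.48, Σy² = 76, Σxy = 1612.17
nΣxy − ΣxΣy = 9673.02 − 9356.64 = 316.38
nΣx² − (Σx)² = 216824.88 − 214554.24 = 2270.64; nΣy² − (Σy)² = 456 − 408.04 = 47.96
r = 316.38 / √(2270.64 × 47.96) = 316.38 / 329.9998 ≈ 0.959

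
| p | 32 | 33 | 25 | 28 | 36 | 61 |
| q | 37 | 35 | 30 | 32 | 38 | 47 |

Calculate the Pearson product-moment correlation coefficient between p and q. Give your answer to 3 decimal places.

n = 6, Σp = 215, Σq = 219, Σp² = 8539, Σq² = 8171, Σpq = 8220
nΣpq − ΣpΣq = 49320 − 47085 = 2235
nΣp² − (Σp)² = 51234 − 46225 = 5009; nΣq² − (Σq)² = 49026 − 47961 = 1065
r = 2235 / √(5009 × 1065) = 2235 / 2309.6721 ≈ 0.968

0.968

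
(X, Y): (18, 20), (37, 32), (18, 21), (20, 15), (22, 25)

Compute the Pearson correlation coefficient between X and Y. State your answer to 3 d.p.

0.852

n = 5, ΣX = 115, ΣY = 113, ΣX² = 2901, ΣY² = 2715, ΣXY = 2772
nΣXY − ΣXΣY = 13860 − 12995 = 865
nΣX² − (ΣX)² = 14505 − 13225 = 1280; nΣY² − (ΣY)² = 13575 − 12769 = 806
r = 865 / √(1280 × 806) = 865 / 1015.7165 ≈ 0.852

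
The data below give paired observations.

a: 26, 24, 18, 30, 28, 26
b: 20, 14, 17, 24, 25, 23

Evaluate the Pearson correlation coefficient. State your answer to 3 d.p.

0.716

n = 6, Σa = 152, Σb = 123, Σa² = 3936, Σb² = 2615, Σab = 3180
nΣab − ΣaΣb = 19080 − 18696 = 384
nΣa² − (Σa)² = 23616 − 23104 = 512; nΣb² − (Σb)² = 15690 − 15129 = 561
r = 384 / √(512 × 561) = 384 / 535.9403 ≈ 0.716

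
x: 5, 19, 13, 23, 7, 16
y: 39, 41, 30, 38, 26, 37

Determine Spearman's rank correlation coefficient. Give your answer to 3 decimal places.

0.314

Rank x: 1, 5, 3, 6, 2, 4
Rank y: 5, 6, 2, 4, 1, 3
d = rank(x) − rank(y): -4, -1, 1, 2, 1, 1; Σd² = 24
ρ = 1 − 6Σd² / [n(n²−1)] = 1 − 6×24 / (6×35) = 1 − 144/210 ≈ 0.314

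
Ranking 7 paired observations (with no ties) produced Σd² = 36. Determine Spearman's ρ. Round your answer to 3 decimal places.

ρ = 1 − 6Σd² / [n(n²−1)] = 1 − 6×36 / (7×48)
  = 1 − 216/336 = 1 − 0.6429 ≈ 0.357

0.357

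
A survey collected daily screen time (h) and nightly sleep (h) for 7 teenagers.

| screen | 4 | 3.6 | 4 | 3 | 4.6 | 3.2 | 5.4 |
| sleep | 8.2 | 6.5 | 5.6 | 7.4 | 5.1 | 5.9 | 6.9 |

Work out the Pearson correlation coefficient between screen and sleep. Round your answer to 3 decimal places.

n = 7, Σx = 27.8, Σy = 45.6, Σx² = 114.52, Σy² = 304.04, Σxy = 180.4
nΣxy − ΣxΣy = 1262.8 − 1267.68 = -4.88
nΣx² − (Σx)² = 801.64 − 772.84 = 28.8; nΣy² − (Σy)² = 2128.28 − 2079.36 = 48.92
r = -4.88 / √(28.8 × 48.92) = -4.88 / 37.5353 ≈ -0.130

-0.130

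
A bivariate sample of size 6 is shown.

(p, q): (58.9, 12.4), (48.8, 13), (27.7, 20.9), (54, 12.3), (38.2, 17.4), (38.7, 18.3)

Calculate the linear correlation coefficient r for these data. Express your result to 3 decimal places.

-0.969

n = 6, Σp = 266.3, Σq = 94.3, Σp² = 12490.87, Σq² = 1548.51, Σpq = 3980.78
nΣpq − ΣpΣq = 23884.68 − 25112.09 = -1227.41
nΣp² − (Σp)² = 74945.22 − 70915.69 = 4029.53; nΣq² − (Σq)² = 9291.06 − 8892.49 = 398.57
r = -1227.41 / √(4029.53 × 398.57) = -1227.41 / 1267.3002 ≈ -0.969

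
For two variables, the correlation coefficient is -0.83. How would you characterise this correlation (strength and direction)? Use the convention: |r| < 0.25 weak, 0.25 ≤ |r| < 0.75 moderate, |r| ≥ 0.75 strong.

strong negative

r = -0.83 < 0 so the relationship is negative.
|r| = 0.83, which falls in the strong range.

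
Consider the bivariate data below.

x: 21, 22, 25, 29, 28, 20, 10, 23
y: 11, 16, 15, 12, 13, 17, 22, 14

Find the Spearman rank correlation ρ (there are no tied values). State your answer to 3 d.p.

Rank x: 3, 4, 6, 8, 7, 2, 1, 5
Rank y: 1, 6, 5, 2, 3, 7, 8, 4
d = rank(x) − rank(y): 2, -2, 1, 6, 4, -5, -7, 1; Σd² = 136
ρ = 1 − 6Σd² / [n(n²−1)] = 1 − 6×136 / (8×63) = 1 − 816/504 ≈ -0.619

-0.619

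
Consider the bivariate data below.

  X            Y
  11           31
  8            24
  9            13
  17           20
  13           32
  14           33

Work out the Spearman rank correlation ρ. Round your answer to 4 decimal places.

Rank X: 3, 1, 2, 6, 4, 5
Rank Y: 4, 3, 1, 2, 5, 6
d = rank(X) − rank(Y): -1, -2, 1, 4, -1, -1; Σd² = 24
ρ = 1 − 6Σd² / [n(n²−1)] = 1 − 6×24 / (6×35) = 1 − 144/210 ≈ 0.3143

0.3143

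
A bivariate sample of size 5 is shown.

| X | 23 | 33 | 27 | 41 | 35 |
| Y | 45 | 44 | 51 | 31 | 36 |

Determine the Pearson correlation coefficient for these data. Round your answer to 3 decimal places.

n = 5, ΣX = 159, ΣY = 207, ΣX² = 5253, ΣY² = 8819, ΣXY = 6395
nΣXY − ΣXΣY = 31975 − 32913 = -938
nΣX² − (ΣX)² = 26265 − 25281 = 984; nΣY² − (ΣY)² = 44095 − 42849 = 1246
r = -938 / √(984 × 1246) = -938 / 1107.2777 ≈ -0.847

-0.847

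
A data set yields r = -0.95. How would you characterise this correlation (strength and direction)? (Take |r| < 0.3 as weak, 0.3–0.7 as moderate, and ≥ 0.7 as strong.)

r = -0.95 < 0 so the relationship is negative.
|r| = 0.95, which falls in the strong range.

strong negative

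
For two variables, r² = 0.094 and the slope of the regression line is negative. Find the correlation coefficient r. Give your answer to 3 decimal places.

|r| = √0.094 = 0.307
The association is negative, so r = −0.307.

-0.307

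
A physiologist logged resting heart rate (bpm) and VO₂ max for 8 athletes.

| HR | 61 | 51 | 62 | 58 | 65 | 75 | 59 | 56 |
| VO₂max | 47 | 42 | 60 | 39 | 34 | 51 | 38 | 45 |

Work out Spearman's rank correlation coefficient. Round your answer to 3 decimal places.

0.238

Rank HR: 5, 1, 6, 3, 7, 8, 4, 2
Rank VO₂max: 6, 4, 8, 3, 1, 7, 2, 5
d = rank(HR) − rank(VO₂max): -1, -3, -2, 0, 6, 1, 2, -3; Σd² = 64
ρ = 1 − 6Σd² / [n(n²−1)] = 1 − 6×64 / (8×63) = 1 − 384/504 ≈ 0.238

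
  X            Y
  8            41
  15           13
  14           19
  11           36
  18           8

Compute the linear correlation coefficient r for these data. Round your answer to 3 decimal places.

-0.973

n = 5, ΣX = 66, ΣY = 117, ΣX² = 930, ΣY² = 3571, ΣXY = 1329
nΣXY − ΣXΣY = 6645 − 7722 = -1077
nΣX² − (ΣX)² = 4650 − 4356 = 294; nΣY² − (ΣY)² = 17855 − 13689 = 4166
r = -1077 / √(294 × 4166) = -1077 / 1106.7086 ≈ -0.973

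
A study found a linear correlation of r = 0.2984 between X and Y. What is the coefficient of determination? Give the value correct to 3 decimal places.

0.089

r² = (0.2984)² = 0.089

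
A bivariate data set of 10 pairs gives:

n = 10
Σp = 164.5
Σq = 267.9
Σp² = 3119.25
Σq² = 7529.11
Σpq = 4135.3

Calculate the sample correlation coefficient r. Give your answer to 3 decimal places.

r = (nΣpq − ΣpΣq) / √[(nΣp² − (Σp)²)(nΣq² − (Σq)²)]
Numerator: 10×4135.3 − 164.5×267.9 = -2716.55
Denominator: √[(31192.5 − 27060.25)(75291.1 − 71770.41)] = √[4132.25 × 3520.69] = 3814.2327
r = -2716.55 / 3814.2327 ≈ -0.712

-0.712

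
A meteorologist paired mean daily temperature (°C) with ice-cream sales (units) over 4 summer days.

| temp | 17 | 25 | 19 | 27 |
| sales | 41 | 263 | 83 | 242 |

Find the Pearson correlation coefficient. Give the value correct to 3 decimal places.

0.969

n = 4, Σx = 88, Σy = 629, Σx² = 2004, Σy² = 136303, Σxy = 15383
nΣxy − ΣxΣy = 61532 − 55352 = 6180
nΣx² − (Σx)² = 8016 − 7744 = 272; nΣy² − (Σy)² = 545212 − 395641 = 149571
r = 6180 / √(272 × 149571) = 6180 / 6378.3471 ≈ 0.969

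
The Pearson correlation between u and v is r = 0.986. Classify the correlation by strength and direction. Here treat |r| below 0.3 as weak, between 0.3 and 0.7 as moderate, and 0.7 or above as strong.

r = 0.986 > 0 so the relationship is positive.
|r| = 0.986, which falls in the strong range.

strong positive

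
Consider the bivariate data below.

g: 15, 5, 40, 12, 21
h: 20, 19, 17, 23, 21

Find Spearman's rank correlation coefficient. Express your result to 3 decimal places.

-0.300

Rank g: 3, 1, 5, 2, 4
Rank h: 3, 2, 1, 5, 4
d = rank(g) − rank(h): 0, -1, 4, -3, 0; Σd² = 26
ρ = 1 − 6Σd² / [n(n²−1)] = 1 − 6×26 / (5×24) = 1 − 156/120 ≈ -0.300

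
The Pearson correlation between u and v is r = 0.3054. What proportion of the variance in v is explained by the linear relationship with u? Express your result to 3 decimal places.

0.093

r² = (0.3054)² = 0.093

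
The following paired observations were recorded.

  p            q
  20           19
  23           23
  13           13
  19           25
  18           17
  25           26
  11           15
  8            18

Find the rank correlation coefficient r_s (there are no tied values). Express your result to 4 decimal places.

Rank p: 6, 7, 3, 5, 4, 8, 2, 1
Rank q: 5, 6, 1, 7, 3, 8, 2, 4
d = rank(p) − rank(q): 1, 1, 2, -2, 1, 0, 0, -3; Σd² = 20
ρ = 1 − 6Σd² / [n(n²−1)] = 1 − 6×20 / (8×63) = 1 − 120/504 ≈ 0.7619

0.7619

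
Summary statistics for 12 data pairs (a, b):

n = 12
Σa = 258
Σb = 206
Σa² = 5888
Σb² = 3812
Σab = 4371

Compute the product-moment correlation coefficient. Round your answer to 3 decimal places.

r = (nΣab − ΣaΣb) / √[(nΣa² − (Σa)²)(nΣb² − (Σb)²)]
Numerator: 12×4371 − 258×206 = -696
Denominator: √[(70656 − 66564)(45744 − 42436)] = √[4092 × 3308] = 3679.1760
r = -696 / 3679.1760 ≈ -0.189

-0.189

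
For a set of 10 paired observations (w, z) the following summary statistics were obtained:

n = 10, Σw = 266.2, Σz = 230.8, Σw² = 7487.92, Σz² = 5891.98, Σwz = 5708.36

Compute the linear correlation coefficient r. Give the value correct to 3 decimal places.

-0.914

r = (nΣwz − ΣwΣz) / √[(nΣw² − (Σw)²)(nΣz² − (Σz)²)]
Numerator: 10×5708.36 − 266.2×230.8 = -4355.36
Denominator: √[(74879.2 − 70862.44)(58919.8 − 53268.64)] = √[4016.76 × 5651.16] = 4764.3838
r = -4355.36 / 4764.3838 ≈ -0.914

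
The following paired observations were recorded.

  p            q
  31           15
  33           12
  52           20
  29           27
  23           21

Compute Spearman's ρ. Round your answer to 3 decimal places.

Rank p: 3, 4, 5, 2, 1
Rank q: 2, 1, 3, 5, 4
d = rank(p) − rank(q): 1, 3, 2, -3, -3; Σd² = 32
ρ = 1 − 6Σd² / [n(n²−1)] = 1 − 6×32 / (5×24) = 1 − 192/120 ≈ -0.600

-0.600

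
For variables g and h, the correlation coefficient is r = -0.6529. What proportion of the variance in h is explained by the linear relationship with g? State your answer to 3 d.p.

0.426

r² = (-0.6529)² = 0.426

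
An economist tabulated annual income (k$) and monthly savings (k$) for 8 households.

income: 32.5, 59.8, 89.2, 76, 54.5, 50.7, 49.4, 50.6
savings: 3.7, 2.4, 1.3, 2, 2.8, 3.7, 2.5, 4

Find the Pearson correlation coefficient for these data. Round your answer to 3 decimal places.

-0.848

n = 8, Σx = 462.7, Σy = 22.4, Σx² = 28906.39, Σy² = 68.92, Σxy = 1197.82
nΣxy − ΣxΣy = 9582.56 − 10364.48 = -781.92
nΣx² − (Σx)² = 231251.12 − 214091.29 = 17159.83; nΣy² − (Σy)² = 551.36 − 501.76 = 49.6
r = -781.92 / √(17159.83 × 49.6) = -781.92 / 922.5658 ≈ -0.848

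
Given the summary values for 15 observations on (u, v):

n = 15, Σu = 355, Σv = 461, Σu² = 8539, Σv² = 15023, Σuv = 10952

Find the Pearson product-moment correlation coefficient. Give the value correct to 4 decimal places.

0.1216

r = (nΣuv − ΣuΣv) / √[(nΣu² − (Σu)²)(nΣv² − (Σv)²)]
Numerator: 15×10952 − 355×461 = 625
Denominator: √[(128085 − 126025)(225345 − 212521)] = √[2060 × 12824] = 5139.7899
r = 625 / 5139.7899 ≈ 0.1216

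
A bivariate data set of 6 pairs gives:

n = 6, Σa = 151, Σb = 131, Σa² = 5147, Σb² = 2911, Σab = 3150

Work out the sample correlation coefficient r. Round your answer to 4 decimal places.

r = (nΣab − ΣaΣb) / √[(nΣa² − (Σa)²)(nΣb² − (Σb)²)]
Numerator: 6×3150 − 151×131 = -881
Denominator: √[(30882 − 22801)(17466 − 17161)] = √[8081 × 305] = 1569.9379
r = -881 / 1569.9379 ≈ -0.5612

-0.5612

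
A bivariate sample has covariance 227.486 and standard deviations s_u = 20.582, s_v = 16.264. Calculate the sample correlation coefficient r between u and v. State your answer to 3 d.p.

r = Cov(u,v) / (s_u · s_v) = 227.486 / (20.582 × 16.264)
  = 227.486 / 334.7456 ≈ 0.680

0.680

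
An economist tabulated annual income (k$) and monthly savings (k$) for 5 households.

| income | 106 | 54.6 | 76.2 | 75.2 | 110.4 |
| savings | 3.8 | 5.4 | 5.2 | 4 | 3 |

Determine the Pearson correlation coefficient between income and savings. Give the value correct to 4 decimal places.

-0.8723

n = 5, Σx = 422.4, Σy = 21.4, Σx² = 37866.8, Σy² = 95.64, Σxy = 1725.88
nΣxy − ΣxΣy = 8629.4 − 9039.36 = -409.96
nΣx² − (Σx)² = 189334 − 178421.76 = 10912.24; nΣy² − (Σy)² = 478.2 − 457.96 = 20.24
r = -409.96 / √(10912.24 × 20.24) = -409.96 / 469.9614 ≈ -0.8723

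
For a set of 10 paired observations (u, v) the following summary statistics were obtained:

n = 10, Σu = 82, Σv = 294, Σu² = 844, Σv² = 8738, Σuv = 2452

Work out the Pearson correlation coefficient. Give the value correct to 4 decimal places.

r = (nΣuv − ΣuΣv) / √[(nΣu² − (Σu)²)(nΣv² − (Σv)²)]
Numerator: 10×2452 − 82×294 = 412
Denominator: √[(8440 − 6724)(87380 − 86436)] = √[1716 × 944] = 1272.7545
r = 412 / 1272.7545 ≈ 0.3237

0.3237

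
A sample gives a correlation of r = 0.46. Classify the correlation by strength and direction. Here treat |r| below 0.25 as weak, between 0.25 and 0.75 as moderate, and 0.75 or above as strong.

r = 0.46 > 0 so the relationship is positive.
|r| = 0.46, which falls in the moderate range.

moderate positive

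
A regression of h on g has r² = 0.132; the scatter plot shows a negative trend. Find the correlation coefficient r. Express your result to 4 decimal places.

|r| = √0.132 = 0.3633
The association is negative, so r = −0.3633.

-0.3633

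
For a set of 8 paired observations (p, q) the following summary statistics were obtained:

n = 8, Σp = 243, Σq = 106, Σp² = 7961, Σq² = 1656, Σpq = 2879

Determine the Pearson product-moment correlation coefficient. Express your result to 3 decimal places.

-0.892

r = (nΣpq − ΣpΣq) / √[(nΣp² − (Σp)²)(nΣq² − (Σq)²)]
Numerator: 8×2879 − 243×106 = -2726
Denominator: √[(63688 − 59049)(13248 − 11236)] = √[4639 × 2012] = 3055.1052
r = -2726 / 3055.1052 ≈ -0.892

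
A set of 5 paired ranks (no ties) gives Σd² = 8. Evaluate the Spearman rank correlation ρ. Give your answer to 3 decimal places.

0.600

ρ = 1 − 6Σd² / [n(n²−1)] = 1 − 6×8 / (5×24)
  = 1 − 48/120 = 1 − 0.4000 ≈ 0.600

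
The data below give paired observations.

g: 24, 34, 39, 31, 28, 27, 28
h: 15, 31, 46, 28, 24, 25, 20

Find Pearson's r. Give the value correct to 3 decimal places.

n = 7, Σg = 211, Σh = 189, Σg² = 6511, Σh² = 5687, Σgh = 5983
nΣgh − ΣgΣh = 41881 − 39879 = 2002
nΣg² − (Σg)² = 45577 − 44521 = 1056; nΣh² − (Σh)² = 39809 − 35721 = 4088
r = 2002 / √(1056 × 4088) = 2002 / 2077.7218 ≈ 0.964

0.964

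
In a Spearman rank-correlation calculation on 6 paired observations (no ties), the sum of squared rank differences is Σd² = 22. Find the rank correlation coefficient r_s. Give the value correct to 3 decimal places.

ρ = 1 − 6Σd² / [n(n²−1)] = 1 − 6×22 / (6×35)
  = 1 − 132/210 = 1 − 0.6286 ≈ 0.371

0.371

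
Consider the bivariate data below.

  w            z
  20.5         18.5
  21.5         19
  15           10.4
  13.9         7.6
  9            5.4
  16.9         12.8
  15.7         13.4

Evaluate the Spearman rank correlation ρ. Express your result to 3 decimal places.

Rank w: 6, 7, 3, 2, 1, 5, 4
Rank z: 6, 7, 3, 2, 1, 4, 5
d = rank(w) − rank(z): 0, 0, 0, 0, 0, 1, -1; Σd² = 2
ρ = 1 − 6Σd² / [n(n²−1)] = 1 − 6×2 / (7×48) = 1 − 12/336 ≈ 0.964

0.964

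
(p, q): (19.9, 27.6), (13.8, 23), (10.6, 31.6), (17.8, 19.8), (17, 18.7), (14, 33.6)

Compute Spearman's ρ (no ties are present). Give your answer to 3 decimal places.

-0.371

Rank p: 6, 2, 1, 5, 4, 3
Rank q: 4, 3, 5, 2, 1, 6
d = rank(p) − rank(q): 2, -1, -4, 3, 3, -3; Σd² = 48
ρ = 1 − 6Σd² / [n(n²−1)] = 1 − 6×48 / (6×35) = 1 − 288/210 ≈ -0.371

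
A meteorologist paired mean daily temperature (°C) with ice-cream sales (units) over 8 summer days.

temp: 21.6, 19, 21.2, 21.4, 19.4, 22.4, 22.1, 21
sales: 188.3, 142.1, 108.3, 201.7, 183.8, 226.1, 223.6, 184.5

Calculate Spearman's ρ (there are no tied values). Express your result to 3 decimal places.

Rank temp: 6, 1, 4, 5, 2, 8, 7, 3
Rank sales: 5, 2, 1, 6, 3, 8, 7, 4
d = rank(temp) − rank(sales): 1, -1, 3, -1, -1, 0, 0, -1; Σd² = 14
ρ = 1 − 6Σd² / [n(n²−1)] = 1 − 6×14 / (8×63) = 1 − 84/504 ≈ 0.833

0.833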